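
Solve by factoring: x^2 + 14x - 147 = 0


We need two numbers that multiply to -147 and add to 14.
Those numbers are 21 and -7 (since 21 * (-7) = -147 and 21 + (-7) = 14).
So x^2 + 14x - 147 = (x + 21)(x - 7) = 0
Setting each factor to zero: x = -21 or x = 7

x = -21, x = 7


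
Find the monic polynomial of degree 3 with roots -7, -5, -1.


A monic polynomial with roots -7, -5, -1 is:
p(x) = (x + 7)(x + 5)(x + 1)
After multiplying by (x + 7): x + 7
After multiplying by (x + 5): x^2 + 12x + 35
After multiplying by (x + 1): x^3 + 13x^2 + 47x + 35

x^3 + 13x^2 + 47x + 35


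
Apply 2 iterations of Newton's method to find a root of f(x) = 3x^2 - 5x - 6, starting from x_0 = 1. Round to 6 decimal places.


Newton's method: x_(n+1) = x_n - f(x_n)/f'(x_n)
f(x) = 3x^2 - 5x - 6
f'(x) = 6x - 5

Iteration 1:
  f(1.000000) = -8.000000
  f'(1.000000) = 1.000000
  x_1 = 1.000000 - (-8.000000)/(1.000000) = 9.000000

Iteration 2:
  f(9.000000) = 192.000000
  f'(9.000000) = 49.000000
  x_2 = 9.000000 - (192.000000)/(49.000000) = 5.081633

x_2 = 5.081633


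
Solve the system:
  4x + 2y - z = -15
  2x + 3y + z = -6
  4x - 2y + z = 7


Using Cramer's rule. Expand each determinant along the first row.
D  = 4*[3*1 - 1*(-2)] - 2*[2*1 - 1*4] + (-1)*[2*(-2) - 3*4]
  = 4*(5) - 2*(-2) + (-1)*(-16) = 40
Dx = (-15)*[3*1 - 1*(-2)] - 2*[(-6)*1 - 1*7] + (-1)*[(-6)*(-2) - 3*7]
  = (-15)*(5) - 2*(-13) + (-1)*(-9) = -40
Dy = 4*[(-6)*1 - 1*7] - (-15)*[2*1 - 1*4] + (-1)*[2*7 - (-6)*4]
  = 4*(-13) - (-15)*(-2) + (-1)*(38) = -120
Dz = 4*[3*7 - (-6)*(-2)] - 2*[2*7 - (-6)*4] + (-15)*[2*(-2) - 3*4]
  = 4*(9) - 2*(38) + (-15)*(-16) = 200
x = Dx/D = -40/40 = -1, y = Dy/D = -120/40 = -3, z = Dz/D = 200/40 = 5
Check eq1: (4)(-1) + (2)(-3) + (-1)(5) = -15 = -15 ✓
Check eq2: (2)(-1) + (3)(-3) + (1)(5) = -6 = -6 ✓
Check eq3: (4)(-1) + (-2)(-3) + (1)(5) = 7 = 7 ✓

x = -1, y = -3, z = 5


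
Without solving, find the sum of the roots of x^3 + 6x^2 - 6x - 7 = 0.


By Vieta's formulas for x^3 + bx^2 + cx + d = 0:
  r1 + r2 + r3 = -b/a = -6
  r1*r2 + r1*r3 + r2*r3 = c/a = -6
  r1*r2*r3 = -d/a = 7


Sum = -6


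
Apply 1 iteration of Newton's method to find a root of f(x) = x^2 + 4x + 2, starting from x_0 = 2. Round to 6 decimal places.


Newton's method: x_(n+1) = x_n - f(x_n)/f'(x_n)
f(x) = x^2 + 4x + 2
f'(x) = 2x + 4

Iteration 1:
  f(2.000000) = 14.000000
  f'(2.000000) = 8.000000
  x_1 = 2.000000 - (14.000000)/(8.000000) = 0.250000

x_1 = 0.250000


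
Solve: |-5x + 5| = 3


An absolute value equation |expr| = 3 gives two cases:
Case 1: -5x + 5 = 3
  -5x = -2, so x = 2/5
Case 2: -5x + 5 = -3
  -5x = -8, so x = 8/5

x = 2/5, x = 8/5


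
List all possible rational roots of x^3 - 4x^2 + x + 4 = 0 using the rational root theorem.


Rational root theorem: possible roots are ±p/q where:
  p divides the constant term (4): p ∈ {1, 2, 4}
  q divides the leading coefficient (1): q ∈ {1}

All possible rational roots: -4, -2, -1, 1, 2, 4

-4, -2, -1, 1, 2, 4


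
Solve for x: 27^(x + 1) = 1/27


Express both sides with the same base.
1/27 = 27^(-1)
Since the bases match, equate exponents: x + 1 = -1
So x = -1 - (1) = -2

x = -2


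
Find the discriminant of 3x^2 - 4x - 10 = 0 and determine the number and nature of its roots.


For ax^2 + bx + c = 0, discriminant D = b^2 - 4ac
Here a = 3, b = -4, c = -10
D = (-4)^2 - 4(3)(-10) = 16 + 120 = 136

D = 136 > 0 but not a perfect square
The equation has 2 distinct real irrational roots.

Discriminant = 136, 2 distinct real irrational roots


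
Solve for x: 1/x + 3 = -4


Subtract 3 from both sides: 1/x = -7
Multiply both sides by x: 1 = -7 * x
Divide by -7: x = -1/7

x = -1/7


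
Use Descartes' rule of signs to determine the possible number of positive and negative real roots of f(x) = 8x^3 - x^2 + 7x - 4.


Descartes' rule of signs:

For positive roots, count sign changes in f(x) = 8x^3 - x^2 + 7x - 4:
Signs of coefficients: +, -, +, -
Number of sign changes: 3
Possible positive real roots: 3, 1

For negative roots, examine f(-x) = -8x^3 - x^2 - 7x - 4:
Signs of coefficients: -, -, -, -
Number of sign changes: 0
Possible negative real roots: 0

Positive roots: 3 or 1; Negative roots: 0


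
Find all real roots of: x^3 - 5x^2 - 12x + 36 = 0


Let p(x) = x^3 - 5x^2 - 12x + 36. By the rational root theorem (leading coefficient 1), any rational root is an integer divisor of 36: try ±1, ±2, ... in turn.
Test x = 1: value = 20 ≠ 0.
Test x = -1: value = 42 ≠ 0.
Test x = 2: value = 0 ✓, so (x - 2) is a factor.
Synthetic division by (x - 2): bring down 1; 1(2) - 5 = -3; (-3)(2) - 12 = -18; (-18)(2) + 36 = 0 → quotient x^2 - 3x - 18, remainder 0.
Solve the quadratic x^2 - 3x - 18 = 0: discriminant = (-3)^2 - 4(1)(-18) = 9 + 72 = 81.
sqrt(81) = 9, so x = (3 ± 9)/2: x = 6 or x = -3.

x = -3, x = 2, x = 6


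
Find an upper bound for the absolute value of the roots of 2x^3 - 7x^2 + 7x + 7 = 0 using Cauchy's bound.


Cauchy's bound: all roots r satisfy |r| <= 1 + max(|a_i/a_n|) for i = 0,...,n-1
where a_n is the leading coefficient.

Coefficients: [2, -7, 7, 7]
Leading coefficient a_n = 2
Ratios |a_i/a_n|: 7/2, 7/2, 7/2
Maximum ratio: 7/2
Cauchy's bound: |r| <= 1 + 7/2 = 9/2

Upper bound = 9/2


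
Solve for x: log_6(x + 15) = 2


Convert to exponential form: x + 15 = 6^2 = 36
x = 36 - 15 = 21
Check: log_6(21 + 15) = log_6(36) = log_6(36) = 2 ✓

x = 21


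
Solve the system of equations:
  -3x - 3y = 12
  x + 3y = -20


Using Cramer's rule:
Determinant D = (-3)(3) - (1)(-3) = -9 + 3 = -6
Dx = (12)(3) - (-20)(-3) = 36 - 60 = -24
Dy = (-3)(-20) - (1)(12) = 60 - 12 = 48
x = Dx/D = -24/-6 = 4
y = Dy/D = 48/-6 = -8

x = 4, y = -8


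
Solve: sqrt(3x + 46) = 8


Square both sides: 3x + 46 = 8^2 = 64
3x = 64 - 46 = 18
x = 6
Check: sqrt(3*6 + 46) = sqrt(64) = 8 ✓

x = 6


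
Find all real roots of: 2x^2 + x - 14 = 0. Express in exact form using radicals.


Using the quadratic formula: x = (-b ± sqrt(b^2 - 4ac)) / (2a)
Here a = 2, b = 1, c = -14
Discriminant = b^2 - 4ac = 1^2 - 4(2)(-14) = 1 + 112 = 113
Since discriminant = 113 > 0, there are two real roots.
x = (-1 ± sqrt(113)) / 4
Numerically: x ≈ 2.4075 or x ≈ -2.9075

x = (-1 + sqrt(113)) / 4 or x = (-1 - sqrt(113)) / 4


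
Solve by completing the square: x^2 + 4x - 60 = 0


Start: x^2 + 4x - 60 = 0
Move constant: x^2 + 4x = 60
Half of 4 is 2, squared is 4
Add 4 to both sides: x^2 + 4x + 4 = 64
(x + 2)^2 = 64
x + 2 = ±8
x = -2 + 8 = 6 or x = -2 - 8 = -10

x = -10, x = 6


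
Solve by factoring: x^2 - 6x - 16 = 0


We need two numbers that multiply to -16 and add to -6.
Those numbers are 2 and -8 (since 2 * (-8) = -16 and 2 + (-8) = -6).
So x^2 - 6x - 16 = (x + 2)(x - 8) = 0
Setting each factor to zero: x = -2 or x = 8

x = -2, x = 8


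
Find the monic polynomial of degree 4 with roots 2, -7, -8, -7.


A monic polynomial with roots 2, -7, -8, -7 is:
p(x) = (x - 2)(x + 7)(x + 8)(x + 7)
After multiplying by (x - 2): x - 2
After multiplying by (x + 7): x^2 + 5x - 14
After multiplying by (x + 8): x^3 + 13x^2 + 26x - 112
After multiplying by (x + 7): x^4 + 20x^3 + 117x^2 + 70x - 784

x^4 + 20x^3 + 117x^2 + 70x - 784


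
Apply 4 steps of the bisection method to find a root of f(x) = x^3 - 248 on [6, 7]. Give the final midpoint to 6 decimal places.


f(x) = x^3 - 248
f(6) = -32 < 0
f(7) = 95 > 0

Step 1: midpoint = (6.000000 + 7.000000)/2 = 6.500000
  f(6.500000) = 26.625000
  f(mid) > 0, so root is in [6.000000, 6.500000]

Step 2: midpoint = (6.000000 + 6.500000)/2 = 6.250000
  f(6.250000) = -3.859375
  f(mid) < 0, so root is in [6.250000, 6.500000]

Step 3: midpoint = (6.250000 + 6.500000)/2 = 6.375000
  f(6.375000) = 11.083984
  f(mid) > 0, so root is in [6.250000, 6.375000]

Step 4: midpoint = (6.250000 + 6.375000)/2 = 6.312500
  f(6.312500) = 3.538330
  f(mid) > 0, so root is in [6.250000, 6.312500]

midpoint = 6.312500


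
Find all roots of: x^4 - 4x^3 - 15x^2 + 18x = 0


The constant term is 0, so x = 0 is a root. Factor out x:
  x^3 - 4x^2 - 15x + 18 = 0
Let p(x) = x^3 - 4x^2 - 15x + 18. By the rational root theorem (leading coefficient 1), any rational root is an integer divisor of 18: try ±1, ±2, ... in turn.
Test x = 1: value = 0 ✓, so (x - 1) is a factor.
Synthetic division by (x - 1): bring down 1; 1(1) - 4 = -3; (-3)(1) - 15 = -18; (-18)(1) + 18 = 0 → quotient x^2 - 3x - 18, remainder 0.
Solve the quadratic x^2 - 3x - 18 = 0: discriminant = (-3)^2 - 4(1)(-18) = 9 + 72 = 81.
sqrt(81) = 9, so x = (3 ± 9)/2: x = 6 or x = -3.
Collecting all roots found:

x = -3, x = 0, x = 1, x = 6


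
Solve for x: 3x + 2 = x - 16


Starting with: 3x + 2 = x - 16
Move all x terms to left: (3 - 1)x = -16 - 2
Simplify: 2x = -18
Divide both sides by 2: x = -9

x = -9


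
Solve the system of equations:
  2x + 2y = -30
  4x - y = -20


Using Cramer's rule:
Determinant D = (2)(-1) - (4)(2) = -2 - 8 = -10
Dx = (-30)(-1) - (-20)(2) = 30 + 40 = 70
Dy = (2)(-20) - (4)(-30) = -40 + 120 = 80
x = Dx/D = 70/-10 = -7
y = Dy/D = 80/-10 = -8

x = -7, y = -8


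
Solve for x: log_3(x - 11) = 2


Convert to exponential form: x - 11 = 3^2 = 9
x = 9 + 11 = 20
Check: log_3(20 - 11) = log_3(9) = log_3(9) = 2 ✓

x = 20


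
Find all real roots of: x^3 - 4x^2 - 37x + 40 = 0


Let p(x) = x^3 - 4x^2 - 37x + 40. By the rational root theorem (leading coefficient 1), any rational root is an integer divisor of 40: try ±1, ±2, ... in turn.
Test x = 1: value = 0 ✓, so (x - 1) is a factor.
Synthetic division by (x - 1): bring down 1; 1(1) - 4 = -3; (-3)(1) - 37 = -40; (-40)(1) + 40 = 0 → quotient x^2 - 3x - 40, remainder 0.
Solve the quadratic x^2 - 3x - 40 = 0: discriminant = (-3)^2 - 4(1)(-40) = 9 + 160 = 169.
sqrt(169) = 13, so x = (3 ± 13)/2: x = 8 or x = -5.

x = -5, x = 1, x = 8


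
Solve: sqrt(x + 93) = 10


Square both sides: x + 93 = 10^2 = 100
x = 100 - 93 = 7
x = 7
Check: sqrt(1*7 + 93) = sqrt(100) = 10 ✓

x = 7


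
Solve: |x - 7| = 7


An absolute value equation |expr| = 7 gives two cases:
Case 1: x - 7 = 7
  x = 14, so x = 14
Case 2: x - 7 = -7
  x = 0, so x = 0

x = 0, x = 14


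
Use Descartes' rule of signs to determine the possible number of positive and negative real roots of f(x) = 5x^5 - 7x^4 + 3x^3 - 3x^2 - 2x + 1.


Descartes' rule of signs:

For positive roots, count sign changes in f(x) = 5x^5 - 7x^4 + 3x^3 - 3x^2 - 2x + 1:
Signs of coefficients: +, -, +, -, -, +
Number of sign changes: 4
Possible positive real roots: 4, 2, 0

For negative roots, examine f(-x) = -5x^5 - 7x^4 - 3x^3 - 3x^2 + 2x + 1:
Signs of coefficients: -, -, -, -, +, +
Number of sign changes: 1
Possible negative real roots: 1

Positive roots: 4 or 2 or 0; Negative roots: 1


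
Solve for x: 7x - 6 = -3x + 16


Starting with: 7x - 6 = -3x + 16
Move all x terms to left: (7 + 3)x = 16 + 6
Simplify: 10x = 22
Divide both sides by 10: x = 11/5

x = 11/5


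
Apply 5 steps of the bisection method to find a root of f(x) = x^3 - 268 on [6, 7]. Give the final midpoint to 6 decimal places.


f(x) = x^3 - 268
f(6) = -52 < 0
f(7) = 75 > 0

Step 1: midpoint = (6.000000 + 7.000000)/2 = 6.500000
  f(6.500000) = 6.625000
  f(mid) > 0, so root is in [6.000000, 6.500000]

Step 2: midpoint = (6.000000 + 6.500000)/2 = 6.250000
  f(6.250000) = -23.859375
  f(mid) < 0, so root is in [6.250000, 6.500000]

Step 3: midpoint = (6.250000 + 6.500000)/2 = 6.375000
  f(6.375000) = -8.916016
  f(mid) < 0, so root is in [6.375000, 6.500000]

Step 4: midpoint = (6.375000 + 6.500000)/2 = 6.437500
  f(6.437500) = -1.220947
  f(mid) < 0, so root is in [6.437500, 6.500000]

Step 5: midpoint = (6.437500 + 6.500000)/2 = 6.468750
  f(6.468750) = 2.683075
  f(mid) > 0, so root is in [6.437500, 6.468750]

midpoint = 6.468750


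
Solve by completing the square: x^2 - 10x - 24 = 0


Start: x^2 - 10x - 24 = 0
Move constant: x^2 - 10x = 24
Half of -10 is -5, squared is 25
Add 25 to both sides: x^2 - 10x + 25 = 49
(x - 5)^2 = 49
x - 5 = ±7
x = 5 + 7 = 12 or x = 5 - 7 = -2

x = -2, x = 12


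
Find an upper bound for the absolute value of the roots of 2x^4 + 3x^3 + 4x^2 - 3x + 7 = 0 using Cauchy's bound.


Cauchy's bound: all roots r satisfy |r| <= 1 + max(|a_i/a_n|) for i = 0,...,n-1
where a_n is the leading coefficient.

Coefficients: [2, 3, 4, -3, 7]
Leading coefficient a_n = 2
Ratios |a_i/a_n|: 3/2, 2, 3/2, 7/2
Maximum ratio: 7/2
Cauchy's bound: |r| <= 1 + 7/2 = 9/2

Upper bound = 9/2


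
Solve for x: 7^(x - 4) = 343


Express both sides with the same base.
343 = 7^3
Since the bases match, equate exponents: x - 4 = 3
So x = 3 - (-4) = 7

x = 7


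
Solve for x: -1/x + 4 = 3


Subtract 4 from both sides: -1/x = -1
Multiply both sides by x: -1 = -1 * x
Divide by -1: x = 1

x = 1


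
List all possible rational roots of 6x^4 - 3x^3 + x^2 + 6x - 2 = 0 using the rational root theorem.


Rational root theorem: possible roots are ±p/q where:
  p divides the constant term (-2): p ∈ {1, 2}
  q divides the leading coefficient (6): q ∈ {1, 2, 3, 6}

All possible rational roots: -2, -1, -2/3, -1/2, -1/3, -1/6, 1/6, 1/3, 1/2, 2/3, 1, 2

-2, -1, -2/3, -1/2, -1/3, -1/6, 1/6, 1/3, 1/2, 2/3, 1, 2


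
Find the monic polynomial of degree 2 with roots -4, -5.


A monic polynomial with roots -4, -5 is:
p(x) = (x + 4)(x + 5)
After multiplying by (x + 4): x + 4
After multiplying by (x + 5): x^2 + 9x + 20

x^2 + 9x + 20


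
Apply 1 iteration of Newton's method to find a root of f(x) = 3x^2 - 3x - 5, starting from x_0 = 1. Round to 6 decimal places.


Newton's method: x_(n+1) = x_n - f(x_n)/f'(x_n)
f(x) = 3x^2 - 3x - 5
f'(x) = 6x - 3

Iteration 1:
  f(1.000000) = -5.000000
  f'(1.000000) = 3.000000
  x_1 = 1.000000 - (-5.000000)/(3.000000) = 2.666667

x_1 = 2.666667


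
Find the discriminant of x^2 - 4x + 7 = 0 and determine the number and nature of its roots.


For ax^2 + bx + c = 0, discriminant D = b^2 - 4ac
Here a = 1, b = -4, c = 7
D = (-4)^2 - 4(1)(7) = 16 - 28 = -12

D = -12 < 0
The equation has no real roots (2 complex conjugate roots).

Discriminant = -12, no real roots (2 complex conjugate roots)


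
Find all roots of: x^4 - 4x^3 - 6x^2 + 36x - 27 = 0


Let p(x) = x^4 - 4x^3 - 6x^2 + 36x - 27. By the rational root theorem (leading coefficient 1), any rational root is an integer divisor of 27: try ±1, ±2, ... in turn.
Test x = 1: value = 0 ✓, so (x - 1) is a factor.
Synthetic division by (x - 1): bring down 1; 1(1) - 4 = -3; (-3)(1) - 6 = -9; (-9)(1) + 36 = 27; 27(1) - 27 = 0 → quotient x^3 - 3x^2 - 9x + 27, remainder 0.
Continue with the quotient x^3 - 3x^2 - 9x + 27 (candidates must divide 27; re-test x = 1 first in case it repeats).
Test x = 1: value = 16 ≠ 0.
Test x = -1: value = 32 ≠ 0.
Test x = 3: value = 0 ✓, so (x - 3) is a factor.
Synthetic division by (x - 3): bring down 1; 1(3) - 3 = 0; 0(3) - 9 = -9; (-9)(3) + 27 = 0 → quotient x^2 - 9, remainder 0.
Solve the quadratic x^2 - 9 = 0: discriminant = 0^2 - 4(1)(-9) = 0 + 36 = 36.
sqrt(36) = 6, so x = (0 ± 6)/2: x = 3 or x = -3.
Collecting all roots found:

x = -3, x = 1, x = 3 (multiplicity 2)


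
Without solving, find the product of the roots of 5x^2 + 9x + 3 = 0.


By Vieta's formulas for ax^2 + bx + c = 0:
  Sum of roots = -b/a
  Product of roots = c/a

Here a = 5, b = 9, c = 3
Sum = -(9)/5 = -9/5
Product = 3/5 = 3/5

Product = 3/5


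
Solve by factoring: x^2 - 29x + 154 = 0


We need two numbers that multiply to 154 and add to -29.
Those numbers are -22 and -7 (since (-22) * (-7) = 154 and (-22) + (-7) = -29).
So x^2 - 29x + 154 = (x - 22)(x - 7) = 0
Setting each factor to zero: x = 22 or x = 7

x = 7, x = 22


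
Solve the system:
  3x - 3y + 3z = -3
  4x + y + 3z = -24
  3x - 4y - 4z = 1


Using Cramer's rule. Expand each determinant along the first row.
D  = 3*[1*(-4) - 3*(-4)] - (-3)*[4*(-4) - 3*3] + 3*[4*(-4) - 1*3]
  = 3*(8) - (-3)*(-25) + 3*(-19) = -108
Dx = (-3)*[1*(-4) - 3*(-4)] - (-3)*[(-24)*(-4) - 3*1] + 3*[(-24)*(-4) - 1*1]
  = (-3)*(8) - (-3)*(93) + 3*(95) = 540
Dy = 3*[(-24)*(-4) - 3*1] - (-3)*[4*(-4) - 3*3] + 3*[4*1 - (-24)*3]
  = 3*(93) - (-3)*(-25) + 3*(76) = 432
Dz = 3*[1*1 - (-24)*(-4)] - (-3)*[4*1 - (-24)*3] + (-3)*[4*(-4) - 1*3]
  = 3*(-95) - (-3)*(76) + (-3)*(-19) = 0
x = Dx/D = 540/-108 = -5, y = Dy/D = 432/-108 = -4, z = Dz/D = 0/-108 = 0
Check eq1: (3)(-5) + (-3)(-4) + (3)(0) = -3 = -3 ✓
Check eq2: (4)(-5) + (1)(-4) + (3)(0) = -24 = -24 ✓
Check eq3: (3)(-5) + (-4)(-4) + (-4)(0) = 1 = 1 ✓

x = -5, y = -4, z = 0


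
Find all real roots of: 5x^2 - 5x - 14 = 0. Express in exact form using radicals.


Using the quadratic formula: x = (-b ± sqrt(b^2 - 4ac)) / (2a)
Here a = 5, b = -5, c = -14
Discriminant = b^2 - 4ac = (-5)^2 - 4(5)(-14) = 25 + 280 = 305
Since discriminant = 305 > 0, there are two real roots.
x = (5 ± sqrt(305)) / 10
Numerically: x ≈ 2.2464 or x ≈ -1.2464

x = (5 + sqrt(305)) / 10 or x = (5 - sqrt(305)) / 10


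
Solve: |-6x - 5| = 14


An absolute value equation |expr| = 14 gives two cases:
Case 1: -6x - 5 = 14
  -6x = 19, so x = -19/6
Case 2: -6x - 5 = -14
  -6x = -9, so x = 3/2

x = -19/6, x = 3/2


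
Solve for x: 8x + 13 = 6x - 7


Starting with: 8x + 13 = 6x - 7
Move all x terms to left: (8 - 6)x = -7 - 13
Simplify: 2x = -20
Divide both sides by 2: x = -10

x = -10


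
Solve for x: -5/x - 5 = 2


Subtract -5 from both sides: -5/x = 7
Multiply both sides by x: -5 = 7 * x
Divide by 7: x = -5/7

x = -5/7


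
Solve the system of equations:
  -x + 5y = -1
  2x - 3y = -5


Using Cramer's rule:
Determinant D = (-1)(-3) - (2)(5) = 3 - 10 = -7
Dx = (-1)(-3) - (-5)(5) = 3 + 25 = 28
Dy = (-1)(-5) - (2)(-1) = 5 + 2 = 7
x = Dx/D = 28/-7 = -4
y = Dy/D = 7/-7 = -1

x = -4, y = -1


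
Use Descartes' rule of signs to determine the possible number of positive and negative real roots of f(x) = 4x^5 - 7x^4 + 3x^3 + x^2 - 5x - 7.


Descartes' rule of signs:

For positive roots, count sign changes in f(x) = 4x^5 - 7x^4 + 3x^3 + x^2 - 5x - 7:
Signs of coefficients: +, -, +, +, -, -
Number of sign changes: 3
Possible positive real roots: 3, 1

For negative roots, examine f(-x) = -4x^5 - 7x^4 - 3x^3 + x^2 + 5x - 7:
Signs of coefficients: -, -, -, +, +, -
Number of sign changes: 2
Possible negative real roots: 2, 0

Positive roots: 3 or 1; Negative roots: 2 or 0


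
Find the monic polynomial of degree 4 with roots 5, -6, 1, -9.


A monic polynomial with roots 5, -6, 1, -9 is:
p(x) = (x - 5)(x + 6)(x - 1)(x + 9)
After multiplying by (x - 5): x - 5
After multiplying by (x + 6): x^2 + x - 30
After multiplying by (x - 1): x^3 - 31x + 30
After multiplying by (x + 9): x^4 + 9x^3 - 31x^2 - 249x + 270

x^4 + 9x^3 - 31x^2 - 249x + 270


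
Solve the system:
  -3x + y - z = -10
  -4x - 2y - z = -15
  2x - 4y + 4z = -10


Using Cramer's rule. Expand each determinant along the first row.
D  = (-3)*[(-2)*4 - (-1)*(-4)] - 1*[(-4)*4 - (-1)*2] + (-1)*[(-4)*(-4) - (-2)*2]
  = (-3)*(-12) - 1*(-14) + (-1)*(20) = 30
Dx = (-10)*[(-2)*4 - (-1)*(-4)] - 1*[(-15)*4 - (-1)*(-10)] + (-1)*[(-15)*(-4) - (-2)*(-10)]
  = (-10)*(-12) - 1*(-70) + (-1)*(40) = 150
Dy = (-3)*[(-15)*4 - (-1)*(-10)] - (-10)*[(-4)*4 - (-1)*2] + (-1)*[(-4)*(-10) - (-15)*2]
  = (-3)*(-70) - (-10)*(-14) + (-1)*(70) = 0
Dz = (-3)*[(-2)*(-10) - (-15)*(-4)] - 1*[(-4)*(-10) - (-15)*2] + (-10)*[(-4)*(-4) - (-2)*2]
  = (-3)*(-40) - 1*(70) + (-10)*(20) = -150
x = Dx/D = 150/30 = 5, y = Dy/D = 0/30 = 0, z = Dz/D = -150/30 = -5
Check eq1: (-3)(5) + (1)(0) + (-1)(-5) = -10 = -10 ✓
Check eq2: (-4)(5) + (-2)(0) + (-1)(-5) = -15 = -15 ✓
Check eq3: (2)(5) + (-4)(0) + (4)(-5) = -10 = -10 ✓

x = 5, y = 0, z = -5


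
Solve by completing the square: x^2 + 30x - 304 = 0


Start: x^2 + 30x - 304 = 0
Move constant: x^2 + 30x = 304
Half of 30 is 15, squared is 225
Add 225 to both sides: x^2 + 30x + 225 = 529
(x + 15)^2 = 529
x + 15 = ±23
x = -15 + 23 = 8 or x = -15 - 23 = -38

x = -38, x = 8


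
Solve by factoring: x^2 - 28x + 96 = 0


We need two numbers that multiply to 96 and add to -28.
Those numbers are -24 and -4 (since (-24) * (-4) = 96 and (-24) + (-4) = -28).
So x^2 - 28x + 96 = (x - 24)(x - 4) = 0
Setting each factor to zero: x = 24 or x = 4

x = 4, x = 24


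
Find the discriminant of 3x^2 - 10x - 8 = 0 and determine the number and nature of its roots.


For ax^2 + bx + c = 0, discriminant D = b^2 - 4ac
Here a = 3, b = -10, c = -8
D = (-10)^2 - 4(3)(-8) = 100 + 96 = 196

D = 196 > 0 and is a perfect square (sqrt = 14)
The equation has 2 distinct real rational roots.

Discriminant = 196, 2 distinct real rational roots


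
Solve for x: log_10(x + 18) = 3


Convert to exponential form: x + 18 = 10^3 = 1000
x = 1000 - 18 = 982
Check: log_10(982 + 18) = log_10(1000) = log_10(1000) = 3 ✓

x = 982


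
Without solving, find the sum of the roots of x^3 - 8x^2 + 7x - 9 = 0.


By Vieta's formulas for x^3 + bx^2 + cx + d = 0:
  r1 + r2 + r3 = -b/a = 8
  r1*r2 + r1*r3 + r2*r3 = c/a = 7
  r1*r2*r3 = -d/a = 9


Sum = 8


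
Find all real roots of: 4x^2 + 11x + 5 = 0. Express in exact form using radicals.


Using the quadratic formula: x = (-b ± sqrt(b^2 - 4ac)) / (2a)
Here a = 4, b = 11, c = 5
Discriminant = b^2 - 4ac = 11^2 - 4(4)(5) = 121 - 80 = 41
Since discriminant = 41 > 0, there are two real roots.
x = (-11 ± sqrt(41)) / 8
Numerically: x ≈ -0.5746 or x ≈ -2.1754

x = (-11 + sqrt(41)) / 8 or x = (-11 - sqrt(41)) / 8


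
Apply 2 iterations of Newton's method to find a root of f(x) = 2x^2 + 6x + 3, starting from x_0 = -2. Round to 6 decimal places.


Newton's method: x_(n+1) = x_n - f(x_n)/f'(x_n)
f(x) = 2x^2 + 6x + 3
f'(x) = 4x + 6

Iteration 1:
  f(-2.000000) = -1.000000
  f'(-2.000000) = -2.000000
  x_1 = -2.000000 - (-1.000000)/(-2.000000) = -2.500000

Iteration 2:
  f(-2.500000) = 0.500000
  f'(-2.500000) = -4.000000
  x_2 = -2.500000 - (0.500000)/(-4.000000) = -2.375000

x_2 = -2.375000


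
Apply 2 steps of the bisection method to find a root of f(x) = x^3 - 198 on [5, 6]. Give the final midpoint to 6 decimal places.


f(x) = x^3 - 198
f(5) = -73 < 0
f(6) = 18 > 0

Step 1: midpoint = (5.000000 + 6.000000)/2 = 5.500000
  f(5.500000) = -31.625000
  f(mid) < 0, so root is in [5.500000, 6.000000]

Step 2: midpoint = (5.500000 + 6.000000)/2 = 5.750000
  f(5.750000) = -7.890625
  f(mid) < 0, so root is in [5.750000, 6.000000]

midpoint = 5.750000


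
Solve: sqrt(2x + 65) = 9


Square both sides: 2x + 65 = 9^2 = 81
2x = 81 - 65 = 16
x = 8
Check: sqrt(2*8 + 65) = sqrt(81) = 9 ✓

x = 8


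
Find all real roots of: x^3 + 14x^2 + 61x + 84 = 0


Let p(x) = x^3 + 14x^2 + 61x + 84. By the rational root theorem (leading coefficient 1), any rational root is an integer divisor of 84: try ±1, ±2, ... in turn.
Test x = 1: value = 160 ≠ 0.
Test x = -1: value = 36 ≠ 0.
Test x = 2: value = 270 ≠ 0.
Test x = -2: value = 10 ≠ 0.
Test x = 3: value = 420 ≠ 0.
Test x = -3: value = 0 ✓, so (x + 3) is a factor.
Synthetic division by (x + 3): bring down 1; 1(-3) + 14 = 11; 11(-3) + 61 = 28; 28(-3) + 84 = 0 → quotient x^2 + 11x + 28, remainder 0.
Solve the quadratic x^2 + 11x + 28 = 0: discriminant = 11^2 - 4(1)(28) = 121 - 112 = 9.
sqrt(9) = 3, so x = (-11 ± 3)/2: x = -4 or x = -7.

x = -7, x = -4, x = -3


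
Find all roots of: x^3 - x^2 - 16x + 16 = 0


Let p(x) = x^3 - x^2 - 16x + 16. By the rational root theorem (leading coefficient 1), any rational root is an integer divisor of 16: try ±1, ±2, ... in turn.
Test x = 1: value = 0 ✓, so (x - 1) is a factor.
Synthetic division by (x - 1): bring down 1; 1(1) - 1 = 0; 0(1) - 16 = -16; (-16)(1) + 16 = 0 → quotient x^2 - 16, remainder 0.
Solve the quadratic x^2 - 16 = 0: discriminant = 0^2 - 4(1)(-16) = 0 + 64 = 64.
sqrt(64) = 8, so x = (0 ± 8)/2: x = 4 or x = -4.
Collecting all roots found:

x = -4, x = 1, x = 4


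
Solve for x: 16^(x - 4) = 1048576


Express both sides with the same base.
1048576 = 16^5
Since the bases match, equate exponents: x - 4 = 5
So x = 5 - (-4) = 9

x = 9


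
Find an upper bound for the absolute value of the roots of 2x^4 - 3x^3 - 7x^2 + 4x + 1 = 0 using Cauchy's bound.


Cauchy's bound: all roots r satisfy |r| <= 1 + max(|a_i/a_n|) for i = 0,...,n-1
where a_n is the leading coefficient.

Coefficients: [2, -3, -7, 4, 1]
Leading coefficient a_n = 2
Ratios |a_i/a_n|: 3/2, 7/2, 2, 1/2
Maximum ratio: 7/2
Cauchy's bound: |r| <= 1 + 7/2 = 9/2

Upper bound = 9/2


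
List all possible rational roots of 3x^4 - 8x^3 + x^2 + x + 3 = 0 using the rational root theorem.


Rational root theorem: possible roots are ±p/q where:
  p divides the constant term (3): p ∈ {1, 3}
  q divides the leading coefficient (3): q ∈ {1, 3}

All possible rational roots: -3, -1, -1/3, 1/3, 1, 3

-3, -1, -1/3, 1/3, 1, 3


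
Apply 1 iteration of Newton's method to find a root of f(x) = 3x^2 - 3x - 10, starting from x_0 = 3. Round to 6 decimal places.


Newton's method: x_(n+1) = x_n - f(x_n)/f'(x_n)
f(x) = 3x^2 - 3x - 10
f'(x) = 6x - 3

Iteration 1:
  f(3.000000) = 8.000000
  f'(3.000000) = 15.000000
  x_1 = 3.000000 - (8.000000)/(15.000000) = 2.466667

x_1 = 2.466667


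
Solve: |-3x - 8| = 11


An absolute value equation |expr| = 11 gives two cases:
Case 1: -3x - 8 = 11
  -3x = 19, so x = -19/3
Case 2: -3x - 8 = -11
  -3x = -3, so x = 1

x = -19/3, x = 1


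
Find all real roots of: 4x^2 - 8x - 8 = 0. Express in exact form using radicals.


Using the quadratic formula: x = (-b ± sqrt(b^2 - 4ac)) / (2a)
Here a = 4, b = -8, c = -8
Discriminant = b^2 - 4ac = (-8)^2 - 4(4)(-8) = 64 + 128 = 192
Since discriminant = 192 > 0, there are two real roots.
x = (8 ± 8*sqrt(3)) / 8
Simplifying: x = 1 ± sqrt(3)
Numerically: x ≈ 2.7321 or x ≈ -0.7321

x = 1 + sqrt(3) or x = 1 - sqrt(3)


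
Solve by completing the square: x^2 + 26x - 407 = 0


Start: x^2 + 26x - 407 = 0
Move constant: x^2 + 26x = 407
Half of 26 is 13, squared is 169
Add 169 to both sides: x^2 + 26x + 169 = 576
(x + 13)^2 = 576
x + 13 = ±24
x = -13 + 24 = 11 or x = -13 - 24 = -37

x = -37, x = 11


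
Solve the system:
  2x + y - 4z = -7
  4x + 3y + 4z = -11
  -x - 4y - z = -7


Using Cramer's rule. Expand each determinant along the first row.
D  = 2*[3*(-1) - 4*(-4)] - 1*[4*(-1) - 4*(-1)] + (-4)*[4*(-4) - 3*(-1)]
  = 2*(13) - 1*(0) + (-4)*(-13) = 78
Dx = (-7)*[3*(-1) - 4*(-4)] - 1*[(-11)*(-1) - 4*(-7)] + (-4)*[(-11)*(-4) - 3*(-7)]
  = (-7)*(13) - 1*(39) + (-4)*(65) = -390
Dy = 2*[(-11)*(-1) - 4*(-7)] - (-7)*[4*(-1) - 4*(-1)] + (-4)*[4*(-7) - (-11)*(-1)]
  = 2*(39) - (-7)*(0) + (-4)*(-39) = 234
Dz = 2*[3*(-7) - (-11)*(-4)] - 1*[4*(-7) - (-11)*(-1)] + (-7)*[4*(-4) - 3*(-1)]
  = 2*(-65) - 1*(-39) + (-7)*(-13) = 0
x = Dx/D = -390/78 = -5, y = Dy/D = 234/78 = 3, z = Dz/D = 0/78 = 0
Check eq1: (2)(-5) + (1)(3) + (-4)(0) = -7 = -7 ✓
Check eq2: (4)(-5) + (3)(3) + (4)(0) = -11 = -11 ✓
Check eq3: (-1)(-5) + (-4)(3) + (-1)(0) = -7 = -7 ✓

x = -5, y = 3, z = 0


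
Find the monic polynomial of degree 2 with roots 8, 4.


A monic polynomial with roots 8, 4 is:
p(x) = (x - 8)(x - 4)
After multiplying by (x - 8): x - 8
After multiplying by (x - 4): x^2 - 12x + 32

x^2 - 12x + 32


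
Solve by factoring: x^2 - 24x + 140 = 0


We need two numbers that multiply to 140 and add to -24.
Those numbers are -10 and -14 (since (-10) * (-14) = 140 and (-10) + (-14) = -24).
So x^2 - 24x + 140 = (x - 10)(x - 14) = 0
Setting each factor to zero: x = 10 or x = 14

x = 10, x = 14


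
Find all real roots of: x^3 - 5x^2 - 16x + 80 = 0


Let p(x) = x^3 - 5x^2 - 16x + 80. By the rational root theorem (leading coefficient 1), any rational root is an integer divisor of 80: try ±1, ±2, ... in turn.
Test x = 1: value = 60 ≠ 0.
Test x = -1: value = 90 ≠ 0.
Test x = 2: value = 36 ≠ 0.
Test x = -2: value = 84 ≠ 0.
Test x = 4: value = 0 ✓, so (x - 4) is a factor.
Synthetic division by (x - 4): bring down 1; 1(4) - 5 = -1; (-1)(4) - 16 = -20; (-20)(4) + 80 = 0 → quotient x^2 - x - 20, remainder 0.
Solve the quadratic x^2 - x - 20 = 0: discriminant = (-1)^2 - 4(1)(-20) = 1 + 80 = 81.
sqrt(81) = 9, so x = (1 ± 9)/2: x = 5 or x = -4.

x = -4, x = 4, x = 5


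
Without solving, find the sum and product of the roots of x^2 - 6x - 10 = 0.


By Vieta's formulas for ax^2 + bx + c = 0:
  Sum of roots = -b/a
  Product of roots = c/a

Here a = 1, b = -6, c = -10
Sum = -(-6)/1 = 6
Product = -10/1 = -10

Sum = 6, Product = -10


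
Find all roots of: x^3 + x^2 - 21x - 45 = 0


Let p(x) = x^3 + x^2 - 21x - 45. By the rational root theorem (leading coefficient 1), any rational root is an integer divisor of 45: try ±1, ±2, ... in turn.
Test x = 1: value = -64 ≠ 0.
Test x = -1: value = -24 ≠ 0.
Test x = 3: value = -72 ≠ 0.
Test x = -3: value = 0 ✓, so (x + 3) is a factor.
Synthetic division by (x + 3): bring down 1; 1(-3) + 1 = -2; (-2)(-3) - 21 = -15; (-15)(-3) - 45 = 0 → quotient x^2 - 2x - 15, remainder 0.
Solve the quadratic x^2 - 2x - 15 = 0: discriminant = (-2)^2 - 4(1)(-15) = 4 + 60 = 64.
sqrt(64) = 8, so x = (2 ± 8)/2: x = 5 or x = -3.
Collecting all roots found:

x = -3 (multiplicity 2), x = 5


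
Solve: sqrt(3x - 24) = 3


Square both sides: 3x - 24 = 3^2 = 9
3x = 9 + 24 = 33
x = 11
Check: sqrt(3*11 - 24) = sqrt(9) = 3 ✓

x = 11


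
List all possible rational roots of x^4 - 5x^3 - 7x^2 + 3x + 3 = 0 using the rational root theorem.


Rational root theorem: possible roots are ±p/q where:
  p divides the constant term (3): p ∈ {1, 3}
  q divides the leading coefficient (1): q ∈ {1}

All possible rational roots: -3, -1, 1, 3

-3, -1, 1, 3


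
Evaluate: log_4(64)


We need the exponent such that 4^? = 64
4^3 = 64
Therefore log_4(64) = 3

3


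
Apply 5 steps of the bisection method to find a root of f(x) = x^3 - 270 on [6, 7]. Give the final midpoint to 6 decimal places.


f(x) = x^3 - 270
f(6) = -54 < 0
f(7) = 73 > 0

Step 1: midpoint = (6.000000 + 7.000000)/2 = 6.500000
  f(6.500000) = 4.625000
  f(mid) > 0, so root is in [6.000000, 6.500000]

Step 2: midpoint = (6.000000 + 6.500000)/2 = 6.250000
  f(6.250000) = -25.859375
  f(mid) < 0, so root is in [6.250000, 6.500000]

Step 3: midpoint = (6.250000 + 6.500000)/2 = 6.375000
  f(6.375000) = -10.916016
  f(mid) < 0, so root is in [6.375000, 6.500000]

Step 4: midpoint = (6.375000 + 6.500000)/2 = 6.437500
  f(6.437500) = -3.220947
  f(mid) < 0, so root is in [6.437500, 6.500000]

Step 5: midpoint = (6.437500 + 6.500000)/2 = 6.468750
  f(6.468750) = 0.683075
  f(mid) > 0, so root is in [6.437500, 6.468750]

midpoint = 6.468750


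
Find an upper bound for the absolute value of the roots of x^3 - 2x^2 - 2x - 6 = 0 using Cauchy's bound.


Cauchy's bound: all roots r satisfy |r| <= 1 + max(|a_i/a_n|) for i = 0,...,n-1
where a_n is the leading coefficient.

Coefficients: [1, -2, -2, -6]
Leading coefficient a_n = 1
Ratios |a_i/a_n|: 2, 2, 6
Maximum ratio: 6
Cauchy's bound: |r| <= 1 + 6 = 7

Upper bound = 7


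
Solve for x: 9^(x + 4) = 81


Express both sides with the same base.
81 = 9^2
Since the bases match, equate exponents: x + 4 = 2
So x = 2 - (4) = -2

x = -2


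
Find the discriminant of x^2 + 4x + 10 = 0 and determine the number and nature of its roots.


For ax^2 + bx + c = 0, discriminant D = b^2 - 4ac
Here a = 1, b = 4, c = 10
D = (4)^2 - 4(1)(10) = 16 - 40 = -24

D = -24 < 0
The equation has no real roots (2 complex conjugate roots).

Discriminant = -24, no real roots (2 complex conjugate roots)


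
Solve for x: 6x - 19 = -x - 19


Starting with: 6x - 19 = -x - 19
Move all x terms to left: (6 + 1)x = -19 + 19
Simplify: 7x = 0
Divide both sides by 7: x = 0

x = 0


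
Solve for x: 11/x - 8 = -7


Subtract -8 from both sides: 11/x = 1
Multiply both sides by x: 11 = 1 * x
Divide by 1: x = 11

x = 11


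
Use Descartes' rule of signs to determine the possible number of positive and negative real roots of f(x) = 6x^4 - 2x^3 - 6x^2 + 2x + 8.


Descartes' rule of signs:

For positive roots, count sign changes in f(x) = 6x^4 - 2x^3 - 6x^2 + 2x + 8:
Signs of coefficients: +, -, -, +, +
Number of sign changes: 2
Possible positive real roots: 2, 0

For negative roots, examine f(-x) = 6x^4 + 2x^3 - 6x^2 - 2x + 8:
Signs of coefficients: +, +, -, -, +
Number of sign changes: 2
Possible negative real roots: 2, 0

Positive roots: 2 or 0; Negative roots: 2 or 0


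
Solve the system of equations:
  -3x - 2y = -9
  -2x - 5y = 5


Using Cramer's rule:
Determinant D = (-3)(-5) - (-2)(-2) = 15 - 4 = 11
Dx = (-9)(-5) - (5)(-2) = 45 + 10 = 55
Dy = (-3)(5) - (-2)(-9) = -15 - 18 = -33
x = Dx/D = 55/11 = 5
y = Dy/D = -33/11 = -3

x = 5, y = -3


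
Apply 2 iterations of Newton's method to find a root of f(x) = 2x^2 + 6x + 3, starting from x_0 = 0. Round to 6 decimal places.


Newton's method: x_(n+1) = x_n - f(x_n)/f'(x_n)
f(x) = 2x^2 + 6x + 3
f'(x) = 4x + 6

Iteration 1:
  f(0.000000) = 3.000000
  f'(0.000000) = 6.000000
  x_1 = 0.000000 - (3.000000)/(6.000000) = -0.500000

Iteration 2:
  f(-0.500000) = 0.500000
  f'(-0.500000) = 4.000000
  x_2 = -0.500000 - (0.500000)/(4.000000) = -0.625000

x_2 = -0.625000


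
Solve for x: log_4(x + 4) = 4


Convert to exponential form: x + 4 = 4^4 = 256
x = 256 - 4 = 252
Check: log_4(252 + 4) = log_4(256) = log_4(256) = 4 ✓

x = 252


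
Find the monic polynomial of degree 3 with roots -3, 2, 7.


A monic polynomial with roots -3, 2, 7 is:
p(x) = (x + 3)(x - 2)(x - 7)
After multiplying by (x + 3): x + 3
After multiplying by (x - 2): x^2 + x - 6
After multiplying by (x - 7): x^3 - 6x^2 - 13x + 42

x^3 - 6x^2 - 13x + 42


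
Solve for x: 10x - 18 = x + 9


Starting with: 10x - 18 = x + 9
Move all x terms to left: (10 - 1)x = 9 + 18
Simplify: 9x = 27
Divide both sides by 9: x = 3

x = 3


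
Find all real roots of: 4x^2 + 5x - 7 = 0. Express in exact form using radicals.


Using the quadratic formula: x = (-b ± sqrt(b^2 - 4ac)) / (2a)
Here a = 4, b = 5, c = -7
Discriminant = b^2 - 4ac = 5^2 - 4(4)(-7) = 25 + 112 = 137
Since discriminant = 137 > 0, there are two real roots.
x = (-5 ± sqrt(137)) / 8
Numerically: x ≈ 0.8381 or x ≈ -2.0881

x = (-5 + sqrt(137)) / 8 or x = (-5 - sqrt(137)) / 8


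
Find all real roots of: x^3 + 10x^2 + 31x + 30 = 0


Let p(x) = x^3 + 10x^2 + 31x + 30. By the rational root theorem (leading coefficient 1), any rational root is an integer divisor of 30: try ±1, ±2, ... in turn.
Test x = 1: value = 72 ≠ 0.
Test x = -1: value = 8 ≠ 0.
Test x = 2: value = 140 ≠ 0.
Test x = -2: value = 0 ✓, so (x + 2) is a factor.
Synthetic division by (x + 2): bring down 1; 1(-2) + 10 = 8; 8(-2) + 31 = 15; 15(-2) + 30 = 0 → quotient x^2 + 8x + 15, remainder 0.
Solve the quadratic x^2 + 8x + 15 = 0: discriminant = 8^2 - 4(1)(15) = 64 - 60 = 4.
sqrt(4) = 2, so x = (-8 ± 2)/2: x = -3 or x = -5.

x = -5, x = -3, x = -2


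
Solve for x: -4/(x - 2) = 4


Multiply both sides by (x - 2): -4 = 4(x - 2)
Distribute: -4 = 4x - 8
4x = -4 + 8 = 4
x = 1

x = 1


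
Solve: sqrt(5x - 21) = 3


Square both sides: 5x - 21 = 3^2 = 9
5x = 9 + 21 = 30
x = 6
Check: sqrt(5*6 - 21) = sqrt(9) = 3 ✓

x = 6


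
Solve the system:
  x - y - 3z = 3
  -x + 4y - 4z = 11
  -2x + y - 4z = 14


Using Cramer's rule. Expand each determinant along the first row.
D  = 1*[4*(-4) - (-4)*1] - (-1)*[(-1)*(-4) - (-4)*(-2)] + (-3)*[(-1)*1 - 4*(-2)]
  = 1*(-12) - (-1)*(-4) + (-3)*(7) = -37
Dx = 3*[4*(-4) - (-4)*1] - (-1)*[11*(-4) - (-4)*14] + (-3)*[11*1 - 4*14]
  = 3*(-12) - (-1)*(12) + (-3)*(-45) = 111
Dy = 1*[11*(-4) - (-4)*14] - 3*[(-1)*(-4) - (-4)*(-2)] + (-3)*[(-1)*14 - 11*(-2)]
  = 1*(12) - 3*(-4) + (-3)*(8) = 0
Dz = 1*[4*14 - 11*1] - (-1)*[(-1)*14 - 11*(-2)] + 3*[(-1)*1 - 4*(-2)]
  = 1*(45) - (-1)*(8) + 3*(7) = 74
x = Dx/D = 111/-37 = -3, y = Dy/D = 0/-37 = 0, z = Dz/D = 74/-37 = -2
Check eq1: (1)(-3) + (-1)(0) + (-3)(-2) = 3 = 3 ✓
Check eq2: (-1)(-3) + (4)(0) + (-4)(-2) = 11 = 11 ✓
Check eq3: (-2)(-3) + (1)(0) + (-4)(-2) = 14 = 14 ✓

x = -3, y = 0, z = -2


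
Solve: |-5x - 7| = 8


An absolute value equation |expr| = 8 gives two cases:
Case 1: -5x - 7 = 8
  -5x = 15, so x = -3
Case 2: -5x - 7 = -8
  -5x = -1, so x = 1/5

x = -3, x = 1/5


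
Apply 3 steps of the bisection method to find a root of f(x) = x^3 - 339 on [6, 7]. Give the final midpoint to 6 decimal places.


f(x) = x^3 - 339
f(6) = -123 < 0
f(7) = 4 > 0

Step 1: midpoint = (6.000000 + 7.000000)/2 = 6.500000
  f(6.500000) = -64.375000
  f(mid) < 0, so root is in [6.500000, 7.000000]

Step 2: midpoint = (6.500000 + 7.000000)/2 = 6.750000
  f(6.750000) = -31.453125
  f(mid) < 0, so root is in [6.750000, 7.000000]

Step 3: midpoint = (6.750000 + 7.000000)/2 = 6.875000
  f(6.875000) = -14.048828
  f(mid) < 0, so root is in [6.875000, 7.000000]

midpoint = 6.875000


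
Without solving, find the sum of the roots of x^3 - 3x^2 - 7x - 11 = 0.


By Vieta's formulas for x^3 + bx^2 + cx + d = 0:
  r1 + r2 + r3 = -b/a = 3
  r1*r2 + r1*r3 + r2*r3 = c/a = -7
  r1*r2*r3 = -d/a = 11


Sum = 3


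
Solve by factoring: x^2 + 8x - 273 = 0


We need two numbers that multiply to -273 and add to 8.
Those numbers are -13 and 21 (since (-13) * 21 = -273 and (-13) + 21 = 8).
So x^2 + 8x - 273 = (x - 13)(x + 21) = 0
Setting each factor to zero: x = 13 or x = -21

x = -21, x = 13


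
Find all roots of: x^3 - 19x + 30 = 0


Let p(x) = x^3 - 19x + 30. By the rational root theorem (leading coefficient 1), any rational root is an integer divisor of 30: try ±1, ±2, ... in turn.
Test x = 1: value = 12 ≠ 0.
Test x = -1: value = 48 ≠ 0.
Test x = 2: value = 0 ✓, so (x - 2) is a factor.
Synthetic division by (x - 2): bring down 1; 1(2) + 0 = 2; 2(2) - 19 = -15; (-15)(2) + 30 = 0 → quotient x^2 + 2x - 15, remainder 0.
Solve the quadratic x^2 + 2x - 15 = 0: discriminant = 2^2 - 4(1)(-15) = 4 + 60 = 64.
sqrt(64) = 8, so x = (-2 ± 8)/2: x = 3 or x = -5.
Collecting all roots found:

x = -5, x = 2, x = 3


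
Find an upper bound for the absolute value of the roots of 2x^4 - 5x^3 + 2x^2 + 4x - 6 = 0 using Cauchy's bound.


Cauchy's bound: all roots r satisfy |r| <= 1 + max(|a_i/a_n|) for i = 0,...,n-1
where a_n is the leading coefficient.

Coefficients: [2, -5, 2, 4, -6]
Leading coefficient a_n = 2
Ratios |a_i/a_n|: 5/2, 1, 2, 3
Maximum ratio: 3
Cauchy's bound: |r| <= 1 + 3 = 4

Upper bound = 4


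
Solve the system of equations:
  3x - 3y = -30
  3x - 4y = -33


Using Cramer's rule:
Determinant D = (3)(-4) - (3)(-3) = -12 + 9 = -3
Dx = (-30)(-4) - (-33)(-3) = 120 - 99 = 21
Dy = (3)(-33) - (3)(-30) = -99 + 90 = -9
x = Dx/D = 21/-3 = -7
y = Dy/D = -9/-3 = 3

x = -7, y = 3


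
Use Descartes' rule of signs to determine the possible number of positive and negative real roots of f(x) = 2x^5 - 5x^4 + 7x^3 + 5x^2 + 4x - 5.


Descartes' rule of signs:

For positive roots, count sign changes in f(x) = 2x^5 - 5x^4 + 7x^3 + 5x^2 + 4x - 5:
Signs of coefficients: +, -, +, +, +, -
Number of sign changes: 3
Possible positive real roots: 3, 1

For negative roots, examine f(-x) = -2x^5 - 5x^4 - 7x^3 + 5x^2 - 4x - 5:
Signs of coefficients: -, -, -, +, -, -
Number of sign changes: 2
Possible negative real roots: 2, 0

Positive roots: 3 or 1; Negative roots: 2 or 0


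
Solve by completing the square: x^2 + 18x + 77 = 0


Start: x^2 + 18x + 77 = 0
Move constant: x^2 + 18x = -77
Half of 18 is 9, squared is 81
Add 81 to both sides: x^2 + 18x + 81 = 4
(x + 9)^2 = 4
x + 9 = ±2
x = -9 + 2 = -7 or x = -9 - 2 = -11

x = -11, x = -7


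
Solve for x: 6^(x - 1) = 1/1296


Express both sides with the same base.
1/1296 = 6^(-4)
Since the bases match, equate exponents: x - 1 = -4
So x = -4 - (-1) = -3

x = -3


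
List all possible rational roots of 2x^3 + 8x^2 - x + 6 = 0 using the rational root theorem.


Rational root theorem: possible roots are ±p/q where:
  p divides the constant term (6): p ∈ {1, 2, 3, 6}
  q divides the leading coefficient (2): q ∈ {1, 2}

All possible rational roots: -6, -3, -2, -3/2, -1, -1/2, 1/2, 1, 3/2, 2, 3, 6

-6, -3, -2, -3/2, -1, -1/2, 1/2, 1, 3/2, 2, 3, 6


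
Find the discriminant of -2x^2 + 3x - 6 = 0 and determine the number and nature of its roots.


For ax^2 + bx + c = 0, discriminant D = b^2 - 4ac
Here a = -2, b = 3, c = -6
D = (3)^2 - 4(-2)(-6) = 9 - 48 = -39

D = -39 < 0
The equation has no real roots (2 complex conjugate roots).

Discriminant = -39, no real roots (2 complex conjugate roots)
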